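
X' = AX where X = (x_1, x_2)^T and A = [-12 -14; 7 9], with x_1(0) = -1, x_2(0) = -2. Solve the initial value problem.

Coefficient matrix A = [[-12, -14], [7, 9]].
Characteristic polynomial det(A - λI) = λ^2 + 3λ - 10 = 0.
Eigenvalues λ = -5, 2.
For λ=-5: (A-λI) row 1 is [-7, -14], so an eigenvector is (-2, 1).
For λ=2: (A-λI) row 1 is [-14, -14], so an eigenvector is (1, -1).
General solution: c_1e^(-5t)(-2,1) + c_2e^(2t)(1,-1).
Applying x_1(0)=-1, x_2(0)=-2 gives c_1=3, c_2=5.

x_1(t) = 5e^(2t) - 6e^(-5t), x_2(t) = -5e^(2t) + 3e^(-5t)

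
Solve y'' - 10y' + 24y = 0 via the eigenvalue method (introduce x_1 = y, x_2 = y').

Let x_1 = y, x_2 = y'. Then x_1' = x_2 and x_2' = -24x_1 + 10x_2.
A = [[0,1],[-24,10]]; det(A-λI) = λ^2 - 10λ + 24.
Eigenvalues λ = 4, 6 with eigenvectors (1,4), (1,6).

y(t) = K_1e^(4t) + K_2e^(6t)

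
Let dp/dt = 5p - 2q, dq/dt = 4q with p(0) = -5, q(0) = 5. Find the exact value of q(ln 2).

80

A = [[5,-2],[0,4]]; eigenvalues λ = 4, 5.
Eigenvectors: (-2,-1) for λ=4, (-1,0) for λ=5.
From the initial condition, c_1 = -5, c_2 = 15.
q(ln 2) = (-5)(2^4)(-1) + (15)(2^5)(0) = 80.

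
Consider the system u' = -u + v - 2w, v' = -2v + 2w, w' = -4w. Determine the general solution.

Coefficient matrix A = [[-1, 1, -2], [0, -2, 2], [0, 0, -4]].
det(A - λI) = 0 gives eigenvalues λ = -1, -2, -4.
For λ=-1: eigenvector (1,0,0).
For λ=-2: eigenvector (-1,1,0).
For λ=-4: eigenvector (1,-1,1).
General solution: c_1e^(-t)(1,0,0) + c_2e^(-2t)(-1,1,0) + c_3e^(-4t)(1,-1,1).

u(t) = c_1e^(-t) - c_2e^(-2t) + c_3e^(-4t), v(t) = c_2e^(-2t) - c_3e^(-4t), w(t) = c_3e^(-4t)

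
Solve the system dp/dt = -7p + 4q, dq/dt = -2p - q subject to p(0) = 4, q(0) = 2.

Coefficient matrix A = [[-7, 4], [-2, -1]].
Characteristic polynomial det(A - λI) = λ^2 + 8λ + 15 = 0.
Eigenvalues λ = -3, -5.
For λ=-3: (A-λI) row 1 is [-4, 4], so an eigenvector is (1, 1).
For λ=-5: (A-λI) row 1 is [-2, 4], so an eigenvector is (-2, -1).
General solution: C_1e^(-3t)(1,1) + C_2e^(-5t)(-2,-1).
Applying p(0)=4, q(0)=2 gives C_1=0, C_2=-2.

p(t) = 4e^(-5t), q(t) = 2e^(-5t)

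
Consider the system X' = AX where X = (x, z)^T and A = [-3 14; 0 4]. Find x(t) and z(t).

x(t) = 2C_1e^(4t) - C_2e^(-3t), z(t) = C_1e^(4t)

Coefficient matrix A = [[-3, 14], [0, 4]].
Characteristic polynomial det(A - λI) = λ^2 - λ - 12 = 0.
Eigenvalues λ = 4, -3.
For λ=4: (A-λI) row 1 is [-7, 14], so an eigenvector is (2, 1).
For λ=-3: (A-λI) row 1 is [0, 14], so an eigenvector is (-1, 0).
General solution: C_1e^(4t)(2,1) + C_2e^(-3t)(-1,0).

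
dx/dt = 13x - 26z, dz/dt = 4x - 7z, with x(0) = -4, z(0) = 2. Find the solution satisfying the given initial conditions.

Coefficient matrix A = [[13, -26], [4, -7]].
Characteristic polynomial det(A - λI) = λ^2 - 6λ + 13 = 0.
Eigenvalues λ = 3 ± 2i (complex conjugate pair).
For λ=3+2i: an eigenvector is (-3,-1) - i(-2,-1) = (-3 + 2i, -1 + i).
A real fundamental pair from Re and Im of e^((3+2i)t)v: X_1 = e^(3t)(cos(2t)·(-3,-1) + sin(2t)·(-2,-1)), X_2 = e^(3t)(sin(2t)·(-3,-1) - cos(2t)·(-2,-1)).
General solution: K_1X_1 + K_2X_2.
Applying x(0)=-4, z(0)=2 gives K_1=8, K_2=10.

x(t) = -46e^(3t)sin(2t) - 4e^(3t)cos(2t), z(t) = -18e^(3t)sin(2t) + 2e^(3t)cos(2t)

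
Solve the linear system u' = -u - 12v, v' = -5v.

Coefficient matrix A = [[-1, -12], [0, -5]].
Characteristic polynomial det(A - λI) = λ^2 + 6λ + 5 = 0.
Eigenvalues λ = -1, -5.
For λ=-1: (A-λI) row 1 is [0, -12], so an eigenvector is (1, 0).
For λ=-5: (A-λI) row 1 is [4, -12], so an eigenvector is (3, 1).
General solution: K_1e^(-t)(1,0) + K_2e^(-5t)(3,1).

u(t) = K_1e^(-t) + 3K_2e^(-5t), v(t) = K_2e^(-5t)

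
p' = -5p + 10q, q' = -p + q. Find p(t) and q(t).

Coefficient matrix A = [[-5, 10], [-1, 1]].
Characteristic polynomial det(A - λI) = λ^2 + 4λ + 5 = 0.
Eigenvalues λ = -2 ± i (complex conjugate pair).
For λ=-2+i: an eigenvector is (-3,-1) - i(-1,0) = (-3 + i, -1).
A real fundamental pair from Re and Im of e^((-2+i)t)v: X_1 = e^(-2t)(cos(t)·(-3,-1) + sin(t)·(-1,0)), X_2 = e^(-2t)(sin(t)·(-3,-1) - cos(t)·(-1,0)).
General solution: c_1X_1 + c_2X_2.

p(t) = -c_1e^(-2t)sin(t) - 3c_1e^(-2t)cos(t) - 3c_2e^(-2t)sin(t) + c_2e^(-2t)cos(t), q(t) = -c_1e^(-2t)cos(t) - c_2e^(-2t)sin(t)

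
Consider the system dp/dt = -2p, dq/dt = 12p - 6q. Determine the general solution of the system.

p(t) = -c_1e^(-2t), q(t) = -3c_1e^(-2t) + c_2e^(-6t)

Coefficient matrix A = [[-2, 0], [12, -6]].
Characteristic polynomial det(A - λI) = λ^2 + 8λ + 12 = 0.
Eigenvalues λ = -2, -6.
For λ=-2: (A-λI) row 2 is [12, -4], so an eigenvector is (-1, -3).
For λ=-6: (A-λI) row 1 is [4, 0], so an eigenvector is (0, 1).
General solution: c_1e^(-2t)(-1,-3) + c_2e^(-6t)(0,1).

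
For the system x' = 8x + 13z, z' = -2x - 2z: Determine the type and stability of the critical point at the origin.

unstable spiral

A = [[8,13],[-2,-2]]; det(A-λI) = λ^2 - 6λ + 10.
λ = 3 ± i: positive real part.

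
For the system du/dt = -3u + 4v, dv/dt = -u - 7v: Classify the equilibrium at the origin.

stable improper node

A = [[-3,4],[-1,-7]]; det(A-λI) = λ^2 + 10λ + 25.
repeated λ = -5 with a single eigenvector.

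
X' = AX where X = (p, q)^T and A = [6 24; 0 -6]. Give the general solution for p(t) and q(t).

Coefficient matrix A = [[6, 24], [0, -6]].
Characteristic polynomial det(A - λI) = λ^2 - 36 = 0.
Eigenvalues λ = 6, -6.
For λ=6: (A-λI) row 1 is [0, 24], so an eigenvector is (1, 0).
For λ=-6: (A-λI) row 1 is [12, 24], so an eigenvector is (2, -1).
General solution: K_1e^(6t)(1,0) + K_2e^(-6t)(2,-1).

p(t) = K_1e^(6t) + 2K_2e^(-6t), q(t) = -K_2e^(-6t)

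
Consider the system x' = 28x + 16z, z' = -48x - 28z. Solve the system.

x(t) = -K_1e^(-4t) - 2K_2e^(4t), z(t) = 2K_1e^(-4t) + 3K_2e^(4t)

Coefficient matrix A = [[28, 16], [-48, -28]].
Characteristic polynomial det(A - λI) = λ^2 - 16 = 0.
Eigenvalues λ = -4, 4.
For λ=-4: (A-λI) row 1 is [32, 16], so an eigenvector is (-1, 2).
For λ=4: (A-λI) row 1 is [24, 16], so an eigenvector is (-2, 3).
General solution: K_1e^(-4t)(-1,2) + K_2e^(4t)(-2,3).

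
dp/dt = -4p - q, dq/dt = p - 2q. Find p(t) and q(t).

Coefficient matrix A = [[-4, -1], [1, -2]].
Characteristic polynomial det(A - λI) = λ^2 + 6λ + 9 = 0.
Single eigenvalue λ = -3 with algebraic multiplicity 2.
Eigenvector v = (1,-1); generalized eigenvector w with (A-λI)w=v is (-1,0).
General solution: e^(-3t)[K_1·v + K_2·(t·v + w)].

p(t) = K_1e^(-3t) + K_2te^(-3t) - K_2e^(-3t), q(t) = -K_1e^(-3t) - K_2te^(-3t)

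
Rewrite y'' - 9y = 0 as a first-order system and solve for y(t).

Let x_1 = y, x_2 = y'. Then x_1' = x_2 and x_2' = 9x_1.
A = [[0,1],[9,0]]; det(A-λI) = λ^2 - 9.
Eigenvalues λ = 3, -3 with eigenvectors (1,3), (1,-3).

y(t) = C_1e^(3t) + C_2e^(-3t)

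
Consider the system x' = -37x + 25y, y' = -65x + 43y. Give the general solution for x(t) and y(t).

Coefficient matrix A = [[-37, 25], [-65, 43]].
Characteristic polynomial det(A - λI) = λ^2 - 6λ + 34 = 0.
Eigenvalues λ = 3 ± 5i (complex conjugate pair).
For λ=3+5i: an eigenvector is (-2,-3) - i(1,2) = (-2 - i, -3 - 2i).
A real fundamental pair from Re and Im of e^((3+5i)t)v: X_1 = e^(3t)(cos(5t)·(-2,-3) + sin(5t)·(1,2)), X_2 = e^(3t)(sin(5t)·(-2,-3) - cos(5t)·(1,2)).
General solution: K_1X_1 + K_2X_2.

x(t) = K_1e^(3t)sin(5t) - 2K_1e^(3t)cos(5t) - 2K_2e^(3t)sin(5t) - K_2e^(3t)cos(5t), y(t) = 2K_1e^(3t)sin(5t) - 3K_1e^(3t)cos(5t) - 3K_2e^(3t)sin(5t) - 2K_2e^(3t)cos(5t)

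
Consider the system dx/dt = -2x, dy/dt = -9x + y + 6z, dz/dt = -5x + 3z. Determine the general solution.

x(t) = C_3e^(-2t), y(t) = 3C_1e^(3t) + C_2e^(t) + C_3e^(-2t), z(t) = C_1e^(3t) + C_3e^(-2t)

Coefficient matrix A = [[-2, 0, 0], [-9, 1, 6], [-5, 0, 3]].
det(A - λI) = 0 gives eigenvalues λ = 3, 1, -2.
For λ=3: eigenvector (0,3,1).
For λ=1: eigenvector (0,1,0).
For λ=-2: eigenvector (1,1,1).
General solution: C_1e^(3t)(0,3,1) + C_2e^(t)(0,1,0) + C_3e^(-2t)(1,1,1).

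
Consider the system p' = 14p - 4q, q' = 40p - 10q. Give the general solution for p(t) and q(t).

p(t) = -C_1e^(2t)cos(4t) - C_2e^(2t)sin(4t), q(t) = -C_1e^(2t)sin(4t) - 3C_1e^(2t)cos(4t) - 3C_2e^(2t)sin(4t) + C_2e^(2t)cos(4t)

Coefficient matrix A = [[14, -4], [40, -10]].
Characteristic polynomial det(A - λI) = λ^2 - 4λ + 20 = 0.
Eigenvalues λ = 2 ± 4i (complex conjugate pair).
For λ=2+4i: an eigenvector is (-1,-3) - i(0,-1) = (-1, -3 + i).
A real fundamental pair from Re and Im of e^((2+4i)t)v: X_1 = e^(2t)(cos(4t)·(-1,-3) + sin(4t)·(0,-1)), X_2 = e^(2t)(sin(4t)·(-1,-3) - cos(4t)·(0,-1)).
General solution: C_1X_1 + C_2X_2.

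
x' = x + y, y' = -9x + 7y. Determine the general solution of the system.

Coefficient matrix A = [[1, 1], [-9, 7]].
Characteristic polynomial det(A - λI) = λ^2 - 8λ + 16 = 0.
Single eigenvalue λ = 4 with algebraic multiplicity 2.
Eigenvector v = (1,3); generalized eigenvector w with (A-λI)w=v is (-1,-2).
General solution: e^(4t)[c_1·v + c_2·(t·v + w)].

x(t) = c_1e^(4t) + c_2te^(4t) - c_2e^(4t), y(t) = 3c_1e^(4t) + 3c_2te^(4t) - 2c_2e^(4t)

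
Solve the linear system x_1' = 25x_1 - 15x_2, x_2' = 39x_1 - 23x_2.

x_1(t) = -C_1e^(t)sin(3t) - 2C_1e^(t)cos(3t) - 2C_2e^(t)sin(3t) + C_2e^(t)cos(3t), x_2(t) = -2C_1e^(t)sin(3t) - 3C_1e^(t)cos(3t) - 3C_2e^(t)sin(3t) + 2C_2e^(t)cos(3t)

Coefficient matrix A = [[25, -15], [39, -23]].
Characteristic polynomial det(A - λI) = λ^2 - 2λ + 10 = 0.
Eigenvalues λ = 1 ± 3i (complex conjugate pair).
For λ=1+3i: an eigenvector is (-2,-3) - i(-1,-2) = (-2 + i, -3 + 2i).
A real fundamental pair from Re and Im of e^((1+3i)t)v: X_1 = e^(t)(cos(3t)·(-2,-3) + sin(3t)·(-1,-2)), X_2 = e^(t)(sin(3t)·(-2,-3) - cos(3t)·(-1,-2)).
General solution: C_1X_1 + C_2X_2.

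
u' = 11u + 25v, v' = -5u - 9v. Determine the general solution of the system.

Coefficient matrix A = [[11, 25], [-5, -9]].
Characteristic polynomial det(A - λI) = λ^2 - 2λ + 26 = 0.
Eigenvalues λ = 1 ± 5i (complex conjugate pair).
For λ=1+5i: an eigenvector is (1,0) - i(2,-1) = (1 - 2i, 0 + i).
A real fundamental pair from Re and Im of e^((1+5i)t)v: X_1 = e^(t)(cos(5t)·(1,0) + sin(5t)·(2,-1)), X_2 = e^(t)(sin(5t)·(1,0) - cos(5t)·(2,-1)).
General solution: c_1X_1 + c_2X_2.

u(t) = 2c_1e^(t)sin(5t) + c_1e^(t)cos(5t) + c_2e^(t)sin(5t) - 2c_2e^(t)cos(5t), v(t) = -c_1e^(t)sin(5t) + c_2e^(t)cos(5t)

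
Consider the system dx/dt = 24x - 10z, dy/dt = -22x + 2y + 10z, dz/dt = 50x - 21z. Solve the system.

x(t) = 2c_1e^(-t) + c_3e^(4t), y(t) = -2c_1e^(-t) + c_2e^(2t) - c_3e^(4t), z(t) = 5c_1e^(-t) + 2c_3e^(4t)

Coefficient matrix A = [[24, 0, -10], [-22, 2, 10], [50, 0, -21]].
det(A - λI) = 0 gives eigenvalues λ = -1, 2, 4.
For λ=-1: eigenvector (2,-2,5).
For λ=2: eigenvector (0,1,0).
For λ=4: eigenvector (1,-1,2).
General solution: c_1e^(-t)(2,-2,5) + c_2e^(2t)(0,1,0) + c_3e^(4t)(1,-1,2).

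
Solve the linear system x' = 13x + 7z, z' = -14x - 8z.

Coefficient matrix A = [[13, 7], [-14, -8]].
Characteristic polynomial det(A - λI) = λ^2 - 5λ - 6 = 0.
Eigenvalues λ = 6, -1.
For λ=6: (A-λI) row 1 is [7, 7], so an eigenvector is (1, -1).
For λ=-1: (A-λI) row 1 is [14, 7], so an eigenvector is (1, -2).
General solution: c_1e^(6t)(1,-1) + c_2e^(-t)(1,-2).

x(t) = c_1e^(6t) + c_2e^(-t), z(t) = -c_1e^(6t) - 2c_2e^(-t)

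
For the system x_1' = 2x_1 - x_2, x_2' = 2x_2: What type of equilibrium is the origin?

unstable improper node

A = [[2,-1],[0,2]]; det(A-λI) = λ^2 - 4λ + 4.
repeated λ = 2 with a single eigenvector.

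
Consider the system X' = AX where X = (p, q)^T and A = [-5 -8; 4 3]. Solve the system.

p(t) = -C_1e^(-t)sin(4t) + C_1e^(-t)cos(4t) + C_2e^(-t)sin(4t) + C_2e^(-t)cos(4t), q(t) = C_1e^(-t)sin(4t) - C_2e^(-t)cos(4t)

Coefficient matrix A = [[-5, -8], [4, 3]].
Characteristic polynomial det(A - λI) = λ^2 + 2λ + 17 = 0.
Eigenvalues λ = -1 ± 4i (complex conjugate pair).
For λ=-1+4i: an eigenvector is (1,0) - i(-1,1) = (1 + i, 0 - i).
A real fundamental pair from Re and Im of e^((-1+4i)t)v: X_1 = e^(-t)(cos(4t)·(1,0) + sin(4t)·(-1,1)), X_2 = e^(-t)(sin(4t)·(1,0) - cos(4t)·(-1,1)).
General solution: C_1X_1 + C_2X_2.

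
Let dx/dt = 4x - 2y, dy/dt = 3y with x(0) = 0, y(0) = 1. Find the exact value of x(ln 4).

-384

A = [[4,-2],[0,3]]; eigenvalues λ = 4, 3.
Eigenvectors: (1,0) for λ=4, (2,1) for λ=3.
From the initial condition, c_1 = -2, c_2 = 1.
x(ln 4) = (-2)(4^4)(1) + (1)(4^3)(2) = -384.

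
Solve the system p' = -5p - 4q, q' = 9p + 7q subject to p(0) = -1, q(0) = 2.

Coefficient matrix A = [[-5, -4], [9, 7]].
Characteristic polynomial det(A - λI) = λ^2 - 2λ + 1 = 0.
Single eigenvalue λ = 1 with algebraic multiplicity 2.
Eigenvector v = (-2,3); generalized eigenvector w with (A-λI)w=v is (1,-1).
General solution: e^(t)[C_1·v + C_2·(t·v + w)].
Applying p(0)=-1, q(0)=2 gives C_1=1, C_2=1.

p(t) = -2te^(t) - e^(t), q(t) = 3te^(t) + 2e^(t)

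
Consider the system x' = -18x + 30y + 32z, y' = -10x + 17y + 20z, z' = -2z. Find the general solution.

x(t) = 2c_1e^(-2t) + 2c_2e^(-3t) - 3c_3e^(2t), y(t) = c_2e^(-3t) - 2c_3e^(2t), z(t) = c_1e^(-2t)

Coefficient matrix A = [[-18, 30, 32], [-10, 17, 20], [0, 0, -2]].
det(A - λI) = 0 gives eigenvalues λ = -2, -3, 2.
For λ=-2: eigenvector (2,0,1).
For λ=-3: eigenvector (2,1,0).
For λ=2: eigenvector (-3,-2,0).
General solution: c_1e^(-2t)(2,0,1) + c_2e^(-3t)(2,1,0) + c_3e^(2t)(-3,-2,0).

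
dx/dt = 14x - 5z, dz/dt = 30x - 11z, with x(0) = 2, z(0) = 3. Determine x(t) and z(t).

Coefficient matrix A = [[14, -5], [30, -11]].
Characteristic polynomial det(A - λI) = λ^2 - 3λ - 4 = 0.
Eigenvalues λ = -1, 4.
For λ=-1: (A-λI) row 1 is [15, -5], so an eigenvector is (1, 3).
For λ=4: (A-λI) row 1 is [10, -5], so an eigenvector is (-1, -2).
General solution: c_1e^(-t)(1,3) + c_2e^(4t)(-1,-2).
Applying x(0)=2, z(0)=3 gives c_1=-1, c_2=-3.

x(t) = 3e^(4t) - e^(-t), z(t) = 6e^(4t) - 3e^(-t)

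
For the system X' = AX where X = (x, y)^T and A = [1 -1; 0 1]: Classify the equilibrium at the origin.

unstable improper node

A = [[1,-1],[0,1]]; det(A-λI) = λ^2 - 2λ + 1.
repeated λ = 1 with a single eigenvector.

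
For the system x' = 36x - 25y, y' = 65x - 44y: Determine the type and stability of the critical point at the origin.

A = [[36,-25],[65,-44]]; det(A-λI) = λ^2 + 8λ + 41.
λ = -4 ± 5i: negative real part.

stable spiral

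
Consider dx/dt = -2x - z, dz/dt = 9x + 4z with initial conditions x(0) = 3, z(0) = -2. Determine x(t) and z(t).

Coefficient matrix A = [[-2, -1], [9, 4]].
Characteristic polynomial det(A - λI) = λ^2 - 2λ + 1 = 0.
Single eigenvalue λ = 1 with algebraic multiplicity 2.
Eigenvector v = (-1,3); generalized eigenvector w with (A-λI)w=v is (1,-2).
General solution: e^(t)[c_1·v + c_2·(t·v + w)].
Applying x(0)=3, z(0)=-2 gives c_1=4, c_2=7.

x(t) = -7te^(t) + 3e^(t), z(t) = 21te^(t) - 2e^(t)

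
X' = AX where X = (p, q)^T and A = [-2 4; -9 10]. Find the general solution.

Coefficient matrix A = [[-2, 4], [-9, 10]].
Characteristic polynomial det(A - λI) = λ^2 - 8λ + 16 = 0.
Single eigenvalue λ = 4 with algebraic multiplicity 2.
Eigenvector v = (2,3); generalized eigenvector w with (A-λI)w=v is (-1,-1).
General solution: e^(4t)[K_1·v + K_2·(t·v + w)].

p(t) = 2K_1e^(4t) + 2K_2te^(4t) - K_2e^(4t), q(t) = 3K_1e^(4t) + 3K_2te^(4t) - K_2e^(4t)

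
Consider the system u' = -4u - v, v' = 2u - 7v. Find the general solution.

u(t) = K_1e^(-6t) + K_2e^(-5t), v(t) = 2K_1e^(-6t) + K_2e^(-5t)

Coefficient matrix A = [[-4, -1], [2, -7]].
Characteristic polynomial det(A - λI) = λ^2 + 11λ + 30 = 0.
Eigenvalues λ = -6, -5.
For λ=-6: (A-λI) row 1 is [2, -1], so an eigenvector is (1, 2).
For λ=-5: (A-λI) row 1 is [1, -1], so an eigenvector is (1, 1).
General solution: K_1e^(-6t)(1,2) + K_2e^(-5t)(1,1).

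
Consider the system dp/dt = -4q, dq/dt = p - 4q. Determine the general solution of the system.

p(t) = -2C_1e^(-2t) - 2C_2te^(-2t) - 3C_2e^(-2t), q(t) = -C_1e^(-2t) - C_2te^(-2t) - C_2e^(-2t)

Coefficient matrix A = [[0, -4], [1, -4]].
Characteristic polynomial det(A - λI) = λ^2 + 4λ + 4 = 0.
Single eigenvalue λ = -2 with algebraic multiplicity 2.
Eigenvector v = (-2,-1); generalized eigenvector w with (A-λI)w=v is (-3,-1).
General solution: e^(-2t)[C_1·v + C_2·(t·v + w)].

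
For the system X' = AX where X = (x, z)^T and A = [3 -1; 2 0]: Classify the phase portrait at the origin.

unstable node

A = [[3,-1],[2,0]]; det(A-λI) = λ^2 - 3λ + 2.
λ = 2, 1: both positive.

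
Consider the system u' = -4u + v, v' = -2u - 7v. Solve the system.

Coefficient matrix A = [[-4, 1], [-2, -7]].
Characteristic polynomial det(A - λI) = λ^2 + 11λ + 30 = 0.
Eigenvalues λ = -5, -6.
For λ=-5: (A-λI) row 1 is [1, 1], so an eigenvector is (-1, 1).
For λ=-6: (A-λI) row 1 is [2, 1], so an eigenvector is (1, -2).
General solution: K_1e^(-5t)(-1,1) + K_2e^(-6t)(1,-2).

u(t) = -K_1e^(-5t) + K_2e^(-6t), v(t) = K_1e^(-5t) - 2K_2e^(-6t)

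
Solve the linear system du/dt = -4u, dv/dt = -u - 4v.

Coefficient matrix A = [[-4, 0], [-1, -4]].
Characteristic polynomial det(A - λI) = λ^2 + 8λ + 16 = 0.
Single eigenvalue λ = -4 with algebraic multiplicity 2.
Eigenvector v = (0,1); generalized eigenvector w with (A-λI)w=v is (-1,-1).
General solution: e^(-4t)[c_1·v + c_2·(t·v + w)].

u(t) = -c_2e^(-4t), v(t) = c_1e^(-4t) + c_2te^(-4t) - c_2e^(-4t)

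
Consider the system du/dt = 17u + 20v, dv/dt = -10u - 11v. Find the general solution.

u(t) = -C_1e^(3t)sin(2t) - 3C_1e^(3t)cos(2t) - 3C_2e^(3t)sin(2t) + C_2e^(3t)cos(2t), v(t) = C_1e^(3t)sin(2t) + 2C_1e^(3t)cos(2t) + 2C_2e^(3t)sin(2t) - C_2e^(3t)cos(2t)

Coefficient matrix A = [[17, 20], [-10, -11]].
Characteristic polynomial det(A - λI) = λ^2 - 6λ + 13 = 0.
Eigenvalues λ = 3 ± 2i (complex conjugate pair).
For λ=3+2i: an eigenvector is (-3,2) - i(-1,1) = (-3 + i, 2 - i).
A real fundamental pair from Re and Im of e^((3+2i)t)v: X_1 = e^(3t)(cos(2t)·(-3,2) + sin(2t)·(-1,1)), X_2 = e^(3t)(sin(2t)·(-3,2) - cos(2t)·(-1,1)).
General solution: C_1X_1 + C_2X_2.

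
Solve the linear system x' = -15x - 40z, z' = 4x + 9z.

x(t) = -3K_1e^(-3t)sin(4t) + K_1e^(-3t)cos(4t) + K_2e^(-3t)sin(4t) + 3K_2e^(-3t)cos(4t), z(t) = K_1e^(-3t)sin(4t) - K_2e^(-3t)cos(4t)

Coefficient matrix A = [[-15, -40], [4, 9]].
Characteristic polynomial det(A - λI) = λ^2 + 6λ + 25 = 0.
Eigenvalues λ = -3 ± 4i (complex conjugate pair).
For λ=-3+4i: an eigenvector is (1,0) - i(-3,1) = (1 + 3i, 0 - i).
A real fundamental pair from Re and Im of e^((-3+4i)t)v: X_1 = e^(-3t)(cos(4t)·(1,0) + sin(4t)·(-3,1)), X_2 = e^(-3t)(sin(4t)·(1,0) - cos(4t)·(-3,1)).
General solution: K_1X_1 + K_2X_2.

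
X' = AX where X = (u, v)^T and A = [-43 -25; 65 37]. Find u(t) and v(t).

u(t) = -c_1e^(-3t)sin(5t) + 2c_1e^(-3t)cos(5t) + 2c_2e^(-3t)sin(5t) + c_2e^(-3t)cos(5t), v(t) = 2c_1e^(-3t)sin(5t) - 3c_1e^(-3t)cos(5t) - 3c_2e^(-3t)sin(5t) - 2c_2e^(-3t)cos(5t)

Coefficient matrix A = [[-43, -25], [65, 37]].
Characteristic polynomial det(A - λI) = λ^2 + 6λ + 34 = 0.
Eigenvalues λ = -3 ± 5i (complex conjugate pair).
For λ=-3+5i: an eigenvector is (2,-3) - i(-1,2) = (2 + i, -3 - 2i).
A real fundamental pair from Re and Im of e^((-3+5i)t)v: X_1 = e^(-3t)(cos(5t)·(2,-3) + sin(5t)·(-1,2)), X_2 = e^(-3t)(sin(5t)·(2,-3) - cos(5t)·(-1,2)).
General solution: c_1X_1 + c_2X_2.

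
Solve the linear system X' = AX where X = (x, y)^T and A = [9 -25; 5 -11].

Coefficient matrix A = [[9, -25], [5, -11]].
Characteristic polynomial det(A - λI) = λ^2 + 2λ + 26 = 0.
Eigenvalues λ = -1 ± 5i (complex conjugate pair).
For λ=-1+5i: an eigenvector is (1,0) - i(2,1) = (1 - 2i, 0 - i).
A real fundamental pair from Re and Im of e^((-1+5i)t)v: X_1 = e^(-t)(cos(5t)·(1,0) + sin(5t)·(2,1)), X_2 = e^(-t)(sin(5t)·(1,0) - cos(5t)·(2,1)).
General solution: K_1X_1 + K_2X_2.

x(t) = 2K_1e^(-t)sin(5t) + K_1e^(-t)cos(5t) + K_2e^(-t)sin(5t) - 2K_2e^(-t)cos(5t), y(t) = K_1e^(-t)sin(5t) - K_2e^(-t)cos(5t)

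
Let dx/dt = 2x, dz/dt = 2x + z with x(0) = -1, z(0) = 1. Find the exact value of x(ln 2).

-4

A = [[2,0],[2,1]]; eigenvalues λ = 2, 1.
Eigenvectors: (1,2) for λ=2, (0,1) for λ=1.
From the initial condition, c_1 = -1, c_2 = 3.
x(ln 2) = (-1)(2^2)(1) + (3)(2^1)(0) = -4.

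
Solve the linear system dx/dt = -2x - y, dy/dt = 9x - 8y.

x(t) = -c_1e^(-5t) - c_2te^(-5t), y(t) = -3c_1e^(-5t) - 3c_2te^(-5t) + c_2e^(-5t)

Coefficient matrix A = [[-2, -1], [9, -8]].
Characteristic polynomial det(A - λI) = λ^2 + 10λ + 25 = 0.
Single eigenvalue λ = -5 with algebraic multiplicity 2.
Eigenvector v = (-1,-3); generalized eigenvector w with (A-λI)w=v is (0,1).
General solution: e^(-5t)[c_1·v + c_2·(t·v + w)].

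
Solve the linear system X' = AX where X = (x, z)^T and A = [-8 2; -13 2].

Coefficient matrix A = [[-8, 2], [-13, 2]].
Characteristic polynomial det(A - λI) = λ^2 + 6λ + 10 = 0.
Eigenvalues λ = -3 ± i (complex conjugate pair).
For λ=-3+i: an eigenvector is (-1,-3) - i(-1,-2) = (-1 + i, -3 + 2i).
A real fundamental pair from Re and Im of e^((-3+i)t)v: X_1 = e^(-3t)(cos(t)·(-1,-3) + sin(t)·(-1,-2)), X_2 = e^(-3t)(sin(t)·(-1,-3) - cos(t)·(-1,-2)).
General solution: K_1X_1 + K_2X_2.

x(t) = -K_1e^(-3t)sin(t) - K_1e^(-3t)cos(t) - K_2e^(-3t)sin(t) + K_2e^(-3t)cos(t), z(t) = -2K_1e^(-3t)sin(t) - 3K_1e^(-3t)cos(t) - 3K_2e^(-3t)sin(t) + 2K_2e^(-3t)cos(t)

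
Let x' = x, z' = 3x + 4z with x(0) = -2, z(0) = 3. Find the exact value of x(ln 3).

A = [[1,0],[3,4]]; eigenvalues λ = 4, 1.
Eigenvectors: (0,-1) for λ=4, (-1,1) for λ=1.
From the initial condition, c_1 = -1, c_2 = 2.
x(ln 3) = (-1)(3^4)(0) + (2)(3^1)(-1) = -6.

-6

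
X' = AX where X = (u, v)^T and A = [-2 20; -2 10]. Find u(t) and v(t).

u(t) = -c_1e^(4t)sin(2t) - 3c_1e^(4t)cos(2t) - 3c_2e^(4t)sin(2t) + c_2e^(4t)cos(2t), v(t) = -c_1e^(4t)cos(2t) - c_2e^(4t)sin(2t)

Coefficient matrix A = [[-2, 20], [-2, 10]].
Characteristic polynomial det(A - λI) = λ^2 - 8λ + 20 = 0.
Eigenvalues λ = 4 ± 2i (complex conjugate pair).
For λ=4+2i: an eigenvector is (-3,-1) - i(-1,0) = (-3 + i, -1).
A real fundamental pair from Re and Im of e^((4+2i)t)v: X_1 = e^(4t)(cos(2t)·(-3,-1) + sin(2t)·(-1,0)), X_2 = e^(4t)(sin(2t)·(-3,-1) - cos(2t)·(-1,0)).
General solution: c_1X_1 + c_2X_2.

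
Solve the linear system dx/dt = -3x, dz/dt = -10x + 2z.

x(t) = K_1e^(-3t), z(t) = 2K_1e^(-3t) + K_2e^(2t)

Coefficient matrix A = [[-3, 0], [-10, 2]].
Characteristic polynomial det(A - λI) = λ^2 + λ - 6 = 0.
Eigenvalues λ = -3, 2.
For λ=-3: (A-λI) row 2 is [-10, 5], so an eigenvector is (1, 2).
For λ=2: (A-λI) row 1 is [-5, 0], so an eigenvector is (0, 1).
General solution: K_1e^(-3t)(1,2) + K_2e^(2t)(0,1).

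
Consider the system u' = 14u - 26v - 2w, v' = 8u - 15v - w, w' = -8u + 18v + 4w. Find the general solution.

u(t) = 2K_1e^(3t) - 3K_2e^(-2t) + 2K_3e^(2t), v(t) = K_1e^(3t) - 2K_2e^(-2t) + K_3e^(2t), w(t) = -2K_1e^(3t) + 2K_2e^(-2t) - K_3e^(2t)

Coefficient matrix A = [[14, -26, -2], [8, -15, -1], [-8, 18, 4]].
det(A - λI) = 0 gives eigenvalues λ = 3, -2, 2.
For λ=3: eigenvector (2,1,-2).
For λ=-2: eigenvector (-3,-2,2).
For λ=2: eigenvector (2,1,-1).
General solution: K_1e^(3t)(2,1,-2) + K_2e^(-2t)(-3,-2,2) + K_3e^(2t)(2,1,-1).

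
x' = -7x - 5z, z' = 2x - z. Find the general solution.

Coefficient matrix A = [[-7, -5], [2, -1]].
Characteristic polynomial det(A - λI) = λ^2 + 8λ + 17 = 0.
Eigenvalues λ = -4 ± i (complex conjugate pair).
For λ=-4+i: an eigenvector is (1,-1) - i(2,-1) = (1 - 2i, -1 + i).
A real fundamental pair from Re and Im of e^((-4+i)t)v: X_1 = e^(-4t)(cos(t)·(1,-1) + sin(t)·(2,-1)), X_2 = e^(-4t)(sin(t)·(1,-1) - cos(t)·(2,-1)).
General solution: c_1X_1 + c_2X_2.

x(t) = 2c_1e^(-4t)sin(t) + c_1e^(-4t)cos(t) + c_2e^(-4t)sin(t) - 2c_2e^(-4t)cos(t), z(t) = -c_1e^(-4t)sin(t) - c_1e^(-4t)cos(t) - c_2e^(-4t)sin(t) + c_2e^(-4t)cos(t)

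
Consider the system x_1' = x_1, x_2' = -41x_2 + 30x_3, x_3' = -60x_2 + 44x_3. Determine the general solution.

Coefficient matrix A = [[1, 0, 0], [0, -41, 30], [0, -60, 44]].
det(A - λI) = 0 gives eigenvalues λ = 1, -1, 4.
For λ=1: eigenvector (1,0,0).
For λ=-1: eigenvector (0,3,4).
For λ=4: eigenvector (0,2,3).
General solution: c_1e^(t)(1,0,0) + c_2e^(-t)(0,3,4) + c_3e^(4t)(0,2,3).

x_1(t) = c_1e^(t), x_2(t) = 3c_2e^(-t) + 2c_3e^(4t), x_3(t) = 4c_2e^(-t) + 3c_3e^(4t)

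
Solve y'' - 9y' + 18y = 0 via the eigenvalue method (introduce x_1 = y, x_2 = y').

y(t) = K_1e^(3t) + K_2e^(6t)

Let x_1 = y, x_2 = y'. Then x_1' = x_2 and x_2' = -18x_1 + 9x_2.
A = [[0,1],[-18,9]]; det(A-λI) = λ^2 - 9λ + 18.
Eigenvalues λ = 3, 6 with eigenvectors (1,3), (1,6).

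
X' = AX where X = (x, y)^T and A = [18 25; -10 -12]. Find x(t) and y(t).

x(t) = -2K_1e^(3t)sin(5t) + K_1e^(3t)cos(5t) + K_2e^(3t)sin(5t) + 2K_2e^(3t)cos(5t), y(t) = K_1e^(3t)sin(5t) - K_1e^(3t)cos(5t) - K_2e^(3t)sin(5t) - K_2e^(3t)cos(5t)

Coefficient matrix A = [[18, 25], [-10, -12]].
Characteristic polynomial det(A - λI) = λ^2 - 6λ + 34 = 0.
Eigenvalues λ = 3 ± 5i (complex conjugate pair).
For λ=3+5i: an eigenvector is (1,-1) - i(-2,1) = (1 + 2i, -1 - i).
A real fundamental pair from Re and Im of e^((3+5i)t)v: X_1 = e^(3t)(cos(5t)·(1,-1) + sin(5t)·(-2,1)), X_2 = e^(3t)(sin(5t)·(1,-1) - cos(5t)·(-2,1)).
General solution: K_1X_1 + K_2X_2.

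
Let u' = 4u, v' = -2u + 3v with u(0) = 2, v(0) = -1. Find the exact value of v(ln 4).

A = [[4,0],[-2,3]]; eigenvalues λ = 3, 4.
Eigenvectors: (0,-1) for λ=3, (1,-2) for λ=4.
From the initial condition, c_1 = -3, c_2 = 2.
v(ln 4) = (-3)(4^3)(-1) + (2)(4^4)(-2) = -832.

-832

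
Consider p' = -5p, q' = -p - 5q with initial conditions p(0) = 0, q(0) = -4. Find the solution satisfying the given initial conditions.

p(t) = 0, q(t) = -4e^(-5t)

Coefficient matrix A = [[-5, 0], [-1, -5]].
Characteristic polynomial det(A - λI) = λ^2 + 10λ + 25 = 0.
Single eigenvalue λ = -5 with algebraic multiplicity 2.
Eigenvector v = (0,-1); generalized eigenvector w with (A-λI)w=v is (1,3).
General solution: e^(-5t)[c_1·v + c_2·(t·v + w)].
Applying p(0)=0, q(0)=-4 gives c_1=4, c_2=0.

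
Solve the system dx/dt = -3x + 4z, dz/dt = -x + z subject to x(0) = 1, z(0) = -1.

x(t) = -6te^(-t) + e^(-t), z(t) = -3te^(-t) - e^(-t)

Coefficient matrix A = [[-3, 4], [-1, 1]].
Characteristic polynomial det(A - λI) = λ^2 + 2λ + 1 = 0.
Single eigenvalue λ = -1 with algebraic multiplicity 2.
Eigenvector v = (2,1); generalized eigenvector w with (A-λI)w=v is (-1,0).
General solution: e^(-t)[C_1·v + C_2·(t·v + w)].
Applying x(0)=1, z(0)=-1 gives C_1=-1, C_2=-3.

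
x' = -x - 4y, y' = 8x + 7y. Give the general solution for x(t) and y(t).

Coefficient matrix A = [[-1, -4], [8, 7]].
Characteristic polynomial det(A - λI) = λ^2 - 6λ + 25 = 0.
Eigenvalues λ = 3 ± 4i (complex conjugate pair).
For λ=3+4i: an eigenvector is (1,-1) - i(0,1) = (1, -1 - i).
A real fundamental pair from Re and Im of e^((3+4i)t)v: X_1 = e^(3t)(cos(4t)·(1,-1) + sin(4t)·(0,1)), X_2 = e^(3t)(sin(4t)·(1,-1) - cos(4t)·(0,1)).
General solution: c_1X_1 + c_2X_2.

x(t) = c_1e^(3t)cos(4t) + c_2e^(3t)sin(4t), y(t) = c_1e^(3t)sin(4t) - c_1e^(3t)cos(4t) - c_2e^(3t)sin(4t) - c_2e^(3t)cos(4t)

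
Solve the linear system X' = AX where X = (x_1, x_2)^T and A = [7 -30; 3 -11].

Coefficient matrix A = [[7, -30], [3, -11]].
Characteristic polynomial det(A - λI) = λ^2 + 4λ + 13 = 0.
Eigenvalues λ = -2 ± 3i (complex conjugate pair).
For λ=-2+3i: an eigenvector is (-1,0) - i(-3,-1) = (-1 + 3i, 0 + i).
A real fundamental pair from Re and Im of e^((-2+3i)t)v: X_1 = e^(-2t)(cos(3t)·(-1,0) + sin(3t)·(-3,-1)), X_2 = e^(-2t)(sin(3t)·(-1,0) - cos(3t)·(-3,-1)).
General solution: C_1X_1 + C_2X_2.

x_1(t) = -3C_1e^(-2t)sin(3t) - C_1e^(-2t)cos(3t) - C_2e^(-2t)sin(3t) + 3C_2e^(-2t)cos(3t), x_2(t) = -C_1e^(-2t)sin(3t) + C_2e^(-2t)cos(3t)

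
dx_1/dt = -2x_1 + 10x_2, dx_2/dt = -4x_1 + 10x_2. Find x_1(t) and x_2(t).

Coefficient matrix A = [[-2, 10], [-4, 10]].
Characteristic polynomial det(A - λI) = λ^2 - 8λ + 20 = 0.
Eigenvalues λ = 4 ± 2i (complex conjugate pair).
For λ=4+2i: an eigenvector is (1,1) - i(2,1) = (1 - 2i, 1 - i).
A real fundamental pair from Re and Im of e^((4+2i)t)v: X_1 = e^(4t)(cos(2t)·(1,1) + sin(2t)·(2,1)), X_2 = e^(4t)(sin(2t)·(1,1) - cos(2t)·(2,1)).
General solution: c_1X_1 + c_2X_2.

x_1(t) = 2c_1e^(4t)sin(2t) + c_1e^(4t)cos(2t) + c_2e^(4t)sin(2t) - 2c_2e^(4t)cos(2t), x_2(t) = c_1e^(4t)sin(2t) + c_1e^(4t)cos(2t) + c_2e^(4t)sin(2t) - c_2e^(4t)cos(2t)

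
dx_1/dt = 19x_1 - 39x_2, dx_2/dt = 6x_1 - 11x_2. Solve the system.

x_1(t) = 3K_1e^(4t)sin(3t) - 2K_1e^(4t)cos(3t) - 2K_2e^(4t)sin(3t) - 3K_2e^(4t)cos(3t), x_2(t) = K_1e^(4t)sin(3t) - K_1e^(4t)cos(3t) - K_2e^(4t)sin(3t) - K_2e^(4t)cos(3t)

Coefficient matrix A = [[19, -39], [6, -11]].
Characteristic polynomial det(A - λI) = λ^2 - 8λ + 25 = 0.
Eigenvalues λ = 4 ± 3i (complex conjugate pair).
For λ=4+3i: an eigenvector is (-2,-1) - i(3,1) = (-2 - 3i, -1 - i).
A real fundamental pair from Re and Im of e^((4+3i)t)v: X_1 = e^(4t)(cos(3t)·(-2,-1) + sin(3t)·(3,1)), X_2 = e^(4t)(sin(3t)·(-2,-1) - cos(3t)·(3,1)).
General solution: K_1X_1 + K_2X_2.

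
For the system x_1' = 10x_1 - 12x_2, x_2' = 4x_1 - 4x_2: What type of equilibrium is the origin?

unstable node

A = [[10,-12],[4,-4]]; det(A-λI) = λ^2 - 6λ + 8.
λ = 4, 2: both positive.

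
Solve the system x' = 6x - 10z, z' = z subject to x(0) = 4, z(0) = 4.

x(t) = -4e^(6t) + 8e^(t), z(t) = 4e^(t)

Coefficient matrix A = [[6, -10], [0, 1]].
Characteristic polynomial det(A - λI) = λ^2 - 7λ + 6 = 0.
Eigenvalues λ = 6, 1.
For λ=6: (A-λI) row 1 is [0, -10], so an eigenvector is (-1, 0).
For λ=1: (A-λI) row 1 is [5, -10], so an eigenvector is (2, 1).
General solution: C_1e^(6t)(-1,0) + C_2e^(t)(2,1).
Applying x(0)=4, z(0)=4 gives C_1=4, C_2=4.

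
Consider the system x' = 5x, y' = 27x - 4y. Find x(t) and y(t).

Coefficient matrix A = [[5, 0], [27, -4]].
Characteristic polynomial det(A - λI) = λ^2 - λ - 20 = 0.
Eigenvalues λ = -4, 5.
For λ=-4: (A-λI) row 1 is [9, 0], so an eigenvector is (0, 1).
For λ=5: (A-λI) row 2 is [27, -9], so an eigenvector is (1, 3).
General solution: C_1e^(-4t)(0,1) + C_2e^(5t)(1,3).

x(t) = C_2e^(5t), y(t) = C_1e^(-4t) + 3C_2e^(5t)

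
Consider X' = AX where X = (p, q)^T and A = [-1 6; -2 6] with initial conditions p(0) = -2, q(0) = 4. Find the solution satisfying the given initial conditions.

Coefficient matrix A = [[-1, 6], [-2, 6]].
Characteristic polynomial det(A - λI) = λ^2 - 5λ + 6 = 0.
Eigenvalues λ = 2, 3.
For λ=2: (A-λI) row 1 is [-3, 6], so an eigenvector is (-2, -1).
For λ=3: (A-λI) row 1 is [-4, 6], so an eigenvector is (-3, -2).
General solution: c_1e^(2t)(-2,-1) + c_2e^(3t)(-3,-2).
Applying p(0)=-2, q(0)=4 gives c_1=16, c_2=-10.

p(t) = 30e^(3t) - 32e^(2t), q(t) = 20e^(3t) - 16e^(2t)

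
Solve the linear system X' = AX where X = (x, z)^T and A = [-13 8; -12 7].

Coefficient matrix A = [[-13, 8], [-12, 7]].
Characteristic polynomial det(A - λI) = λ^2 + 6λ + 5 = 0.
Eigenvalues λ = -5, -1.
For λ=-5: (A-λI) row 1 is [-8, 8], so an eigenvector is (-1, -1).
For λ=-1: (A-λI) row 1 is [-12, 8], so an eigenvector is (-2, -3).
General solution: C_1e^(-5t)(-1,-1) + C_2e^(-t)(-2,-3).

x(t) = -C_1e^(-5t) - 2C_2e^(-t), z(t) = -C_1e^(-5t) - 3C_2e^(-t)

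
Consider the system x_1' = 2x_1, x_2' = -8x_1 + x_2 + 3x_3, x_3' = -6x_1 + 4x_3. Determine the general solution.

x_1(t) = C_1e^(2t), x_2(t) = C_1e^(2t) + C_2e^(t) + C_3e^(4t), x_3(t) = 3C_1e^(2t) + C_3e^(4t)

Coefficient matrix A = [[2, 0, 0], [-8, 1, 3], [-6, 0, 4]].
det(A - λI) = 0 gives eigenvalues λ = 2, 1, 4.
For λ=2: eigenvector (1,1,3).
For λ=1: eigenvector (0,1,0).
For λ=4: eigenvector (0,1,1).
General solution: C_1e^(2t)(1,1,3) + C_2e^(t)(0,1,0) + C_3e^(4t)(0,1,1).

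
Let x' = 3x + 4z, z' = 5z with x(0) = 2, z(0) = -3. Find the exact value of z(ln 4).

-3072

A = [[3,4],[0,5]]; eigenvalues λ = 5, 3.
Eigenvectors: (2,1) for λ=5, (-1,0) for λ=3.
From the initial condition, c_1 = -3, c_2 = -8.
z(ln 4) = (-3)(4^5)(1) + (-8)(4^3)(0) = -3072.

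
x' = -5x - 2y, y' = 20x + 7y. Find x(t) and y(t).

Coefficient matrix A = [[-5, -2], [20, 7]].
Characteristic polynomial det(A - λI) = λ^2 - 2λ + 5 = 0.
Eigenvalues λ = 1 ± 2i (complex conjugate pair).
For λ=1+2i: an eigenvector is (0,1) - i(-1,3) = (0 + i, 1 - 3i).
A real fundamental pair from Re and Im of e^((1+2i)t)v: X_1 = e^(t)(cos(2t)·(0,1) + sin(2t)·(-1,3)), X_2 = e^(t)(sin(2t)·(0,1) - cos(2t)·(-1,3)).
General solution: c_1X_1 + c_2X_2.

x(t) = -c_1e^(t)sin(2t) + c_2e^(t)cos(2t), y(t) = 3c_1e^(t)sin(2t) + c_1e^(t)cos(2t) + c_2e^(t)sin(2t) - 3c_2e^(t)cos(2t)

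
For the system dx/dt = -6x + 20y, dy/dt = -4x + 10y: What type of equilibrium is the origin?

unstable spiral

A = [[-6,20],[-4,10]]; det(A-λI) = λ^2 - 4λ + 20.
λ = 2 ± 4i: positive real part.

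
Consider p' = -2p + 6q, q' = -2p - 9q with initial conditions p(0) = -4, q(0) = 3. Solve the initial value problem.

p(t) = 2e^(-5t) - 6e^(-6t), q(t) = -e^(-5t) + 4e^(-6t)

Coefficient matrix A = [[-2, 6], [-2, -9]].
Characteristic polynomial det(A - λI) = λ^2 + 11λ + 30 = 0.
Eigenvalues λ = -5, -6.
For λ=-5: (A-λI) row 1 is [3, 6], so an eigenvector is (-2, 1).
For λ=-6: (A-λI) row 1 is [4, 6], so an eigenvector is (3, -2).
General solution: C_1e^(-5t)(-2,1) + C_2e^(-6t)(3,-2).
Applying p(0)=-4, q(0)=3 gives C_1=-1, C_2=-2.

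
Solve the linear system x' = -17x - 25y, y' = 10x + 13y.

Coefficient matrix A = [[-17, -25], [10, 13]].
Characteristic polynomial det(A - λI) = λ^2 + 4λ + 29 = 0.
Eigenvalues λ = -2 ± 5i (complex conjugate pair).
For λ=-2+5i: an eigenvector is (1,-1) - i(2,-1) = (1 - 2i, -1 + i).
A real fundamental pair from Re and Im of e^((-2+5i)t)v: X_1 = e^(-2t)(cos(5t)·(1,-1) + sin(5t)·(2,-1)), X_2 = e^(-2t)(sin(5t)·(1,-1) - cos(5t)·(2,-1)).
General solution: C_1X_1 + C_2X_2.

x(t) = 2C_1e^(-2t)sin(5t) + C_1e^(-2t)cos(5t) + C_2e^(-2t)sin(5t) - 2C_2e^(-2t)cos(5t), y(t) = -C_1e^(-2t)sin(5t) - C_1e^(-2t)cos(5t) - C_2e^(-2t)sin(5t) + C_2e^(-2t)cos(5t)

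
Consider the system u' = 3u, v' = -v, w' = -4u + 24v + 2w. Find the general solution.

u(t) = C_3e^(3t), v(t) = C_2e^(-t), w(t) = C_1e^(2t) - 8C_2e^(-t) - 4C_3e^(3t)

Coefficient matrix A = [[3, 0, 0], [0, -1, 0], [-4, 24, 2]].
det(A - λI) = 0 gives eigenvalues λ = 2, -1, 3.
For λ=2: eigenvector (0,0,1).
For λ=-1: eigenvector (0,1,-8).
For λ=3: eigenvector (1,0,-4).
General solution: C_1e^(2t)(0,0,1) + C_2e^(-t)(0,1,-8) + C_3e^(3t)(1,0,-4).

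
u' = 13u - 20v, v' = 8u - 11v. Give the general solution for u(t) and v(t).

Coefficient matrix A = [[13, -20], [8, -11]].
Characteristic polynomial det(A - λI) = λ^2 - 2λ + 17 = 0.
Eigenvalues λ = 1 ± 4i (complex conjugate pair).
For λ=1+4i: an eigenvector is (1,1) - i(-2,-1) = (1 + 2i, 1 + i).
A real fundamental pair from Re and Im of e^((1+4i)t)v: X_1 = e^(t)(cos(4t)·(1,1) + sin(4t)·(-2,-1)), X_2 = e^(t)(sin(4t)·(1,1) - cos(4t)·(-2,-1)).
General solution: c_1X_1 + c_2X_2.

u(t) = -2c_1e^(t)sin(4t) + c_1e^(t)cos(4t) + c_2e^(t)sin(4t) + 2c_2e^(t)cos(4t), v(t) = -c_1e^(t)sin(4t) + c_1e^(t)cos(4t) + c_2e^(t)sin(4t) + c_2e^(t)cos(4t)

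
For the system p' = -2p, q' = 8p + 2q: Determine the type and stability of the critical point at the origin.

A = [[-2,0],[8,2]]; det(A-λI) = λ^2 - 4.
λ = 2, -2: opposite signs.

saddle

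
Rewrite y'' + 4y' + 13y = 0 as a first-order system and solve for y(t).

y(t) = C_1e^(-2t)cos(3t) + C_2e^(-2t)sin(3t)

Let x_1 = y, x_2 = y'. Then x_1' = x_2 and x_2' = -13x_1 - 4x_2.
A = [[0,1],[-13,-4]]; det(A-λI) = λ^2 + 4λ + 13.
Eigenvalues λ = -2 ± 3i.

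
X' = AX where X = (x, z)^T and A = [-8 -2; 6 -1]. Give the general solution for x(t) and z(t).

x(t) = K_1e^(-4t) - 2K_2e^(-5t), z(t) = -2K_1e^(-4t) + 3K_2e^(-5t)

Coefficient matrix A = [[-8, -2], [6, -1]].
Characteristic polynomial det(A - λI) = λ^2 + 9λ + 20 = 0.
Eigenvalues λ = -4, -5.
For λ=-4: (A-λI) row 1 is [-4, -2], so an eigenvector is (1, -2).
For λ=-5: (A-λI) row 1 is [-3, -2], so an eigenvector is (-2, 3).
General solution: K_1e^(-4t)(1,-2) + K_2e^(-5t)(-2,3).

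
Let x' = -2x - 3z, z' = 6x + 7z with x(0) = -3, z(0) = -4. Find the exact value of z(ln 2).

A = [[-2,-3],[6,7]]; eigenvalues λ = 1, 4.
Eigenvectors: (-1,1) for λ=1, (-1,2) for λ=4.
From the initial condition, c_1 = 10, c_2 = -7.
z(ln 2) = (10)(2^1)(1) + (-7)(2^4)(2) = -204.

-204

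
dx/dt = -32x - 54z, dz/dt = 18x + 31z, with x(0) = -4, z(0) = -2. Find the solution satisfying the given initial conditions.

Coefficient matrix A = [[-32, -54], [18, 31]].
Characteristic polynomial det(A - λI) = λ^2 + λ - 20 = 0.
Eigenvalues λ = -5, 4.
For λ=-5: (A-λI) row 1 is [-27, -54], so an eigenvector is (-2, 1).
For λ=4: (A-λI) row 1 is [-36, -54], so an eigenvector is (3, -2).
General solution: c_1e^(-5t)(-2,1) + c_2e^(4t)(3,-2).
Applying x(0)=-4, z(0)=-2 gives c_1=14, c_2=8.

x(t) = 24e^(4t) - 28e^(-5t), z(t) = -16e^(4t) + 14e^(-5t)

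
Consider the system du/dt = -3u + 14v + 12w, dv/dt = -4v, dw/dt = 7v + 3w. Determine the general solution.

Coefficient matrix A = [[-3, 14, 12], [0, -4, 0], [0, 7, 3]].
det(A - λI) = 0 gives eigenvalues λ = -3, -4, 3.
For λ=-3: eigenvector (1,0,0).
For λ=-4: eigenvector (-2,1,-1).
For λ=3: eigenvector (2,0,1).
General solution: c_1e^(-3t)(1,0,0) + c_2e^(-4t)(-2,1,-1) + c_3e^(3t)(2,0,1).

u(t) = c_1e^(-3t) - 2c_2e^(-4t) + 2c_3e^(3t), v(t) = c_2e^(-4t), w(t) = -c_2e^(-4t) + c_3e^(3t)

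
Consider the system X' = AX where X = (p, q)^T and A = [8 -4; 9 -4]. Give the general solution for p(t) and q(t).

p(t) = -2C_1e^(2t) - 2C_2te^(2t) - C_2e^(2t), q(t) = -3C_1e^(2t) - 3C_2te^(2t) - C_2e^(2t)

Coefficient matrix A = [[8, -4], [9, -4]].
Characteristic polynomial det(A - λI) = λ^2 - 4λ + 4 = 0.
Single eigenvalue λ = 2 with algebraic multiplicity 2.
Eigenvector v = (-2,-3); generalized eigenvector w with (A-λI)w=v is (-1,-1).
General solution: e^(2t)[C_1·v + C_2·(t·v + w)].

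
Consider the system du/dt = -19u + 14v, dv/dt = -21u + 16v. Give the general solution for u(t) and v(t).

Coefficient matrix A = [[-19, 14], [-21, 16]].
Characteristic polynomial det(A - λI) = λ^2 + 3λ - 10 = 0.
Eigenvalues λ = -5, 2.
For λ=-5: (A-λI) row 1 is [-14, 14], so an eigenvector is (-1, -1).
For λ=2: (A-λI) row 1 is [-21, 14], so an eigenvector is (2, 3).
General solution: C_1e^(-5t)(-1,-1) + C_2e^(2t)(2,3).

u(t) = -C_1e^(-5t) + 2C_2e^(2t), v(t) = -C_1e^(-5t) + 3C_2e^(2t)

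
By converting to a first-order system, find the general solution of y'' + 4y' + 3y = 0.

y(t) = C_1e^(-t) + C_2e^(-3t)

Let x_1 = y, x_2 = y'. Then x_1' = x_2 and x_2' = -3x_1 - 4x_2.
A = [[0,1],[-3,-4]]; det(A-λI) = λ^2 + 4λ + 3.
Eigenvalues λ = -1, -3 with eigenvectors (1,-1), (1,-3).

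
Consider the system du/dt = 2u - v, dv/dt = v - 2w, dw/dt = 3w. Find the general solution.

Coefficient matrix A = [[2, -1, 0], [0, 1, -2], [0, 0, 3]].
det(A - λI) = 0 gives eigenvalues λ = 1, 2, 3.
For λ=1: eigenvector (1,1,0).
For λ=2: eigenvector (1,0,0).
For λ=3: eigenvector (1,-1,1).
General solution: C_1e^(t)(1,1,0) + C_2e^(2t)(1,0,0) + C_3e^(3t)(1,-1,1).

u(t) = C_1e^(t) + C_2e^(2t) + C_3e^(3t), v(t) = C_1e^(t) - C_3e^(3t), w(t) = C_3e^(3t)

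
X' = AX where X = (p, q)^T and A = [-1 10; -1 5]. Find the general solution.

Coefficient matrix A = [[-1, 10], [-1, 5]].
Characteristic polynomial det(A - λI) = λ^2 - 4λ + 5 = 0.
Eigenvalues λ = 2 ± i (complex conjugate pair).
For λ=2+i: an eigenvector is (-1,0) - i(3,1) = (-1 - 3i, 0 - i).
A real fundamental pair from Re and Im of e^((2+i)t)v: X_1 = e^(2t)(cos(t)·(-1,0) + sin(t)·(3,1)), X_2 = e^(2t)(sin(t)·(-1,0) - cos(t)·(3,1)).
General solution: C_1X_1 + C_2X_2.

p(t) = 3C_1e^(2t)sin(t) - C_1e^(2t)cos(t) - C_2e^(2t)sin(t) - 3C_2e^(2t)cos(t), q(t) = C_1e^(2t)sin(t) - C_2e^(2t)cos(t)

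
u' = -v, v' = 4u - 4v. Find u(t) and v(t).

Coefficient matrix A = [[0, -1], [4, -4]].
Characteristic polynomial det(A - λI) = λ^2 + 4λ + 4 = 0.
Single eigenvalue λ = -2 with algebraic multiplicity 2.
Eigenvector v = (1,2); generalized eigenvector w with (A-λI)w=v is (1,1).
General solution: e^(-2t)[K_1·v + K_2·(t·v + w)].

u(t) = K_1e^(-2t) + K_2te^(-2t) + K_2e^(-2t), v(t) = 2K_1e^(-2t) + 2K_2te^(-2t) + K_2e^(-2t)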